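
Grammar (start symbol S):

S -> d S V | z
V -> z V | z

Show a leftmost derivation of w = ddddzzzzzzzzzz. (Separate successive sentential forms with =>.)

S => dSV   [S -> d S V]
dSV => ddSVV   [S -> d S V]
ddSVV => dddSVVV   [S -> d S V]
dddSVVV => ddddSVVVV   [S -> d S V]
ddddSVVVV => ddddzVVVV   [S -> z]
ddddzVVVV => ddddzzVVVV   [V -> z V]
ddddzzVVVV => ddddzzzVVVV   [V -> z V]
ddddzzzVVVV => ddddzzzzVVVV   [V -> z V]
ddddzzzzVVVV => ddddzzzzzVVVV   [V -> z V]
ddddzzzzzVVVV => ddddzzzzzzVVVV   [V -> z V]
ddddzzzzzzVVVV => ddddzzzzzzzVVV   [V -> z]
ddddzzzzzzzVVV => ddddzzzzzzzzVV   [V -> z]
ddddzzzzzzzzVV => ddddzzzzzzzzzV   [V -> z]
ddddzzzzzzzzzV => ddddzzzzzzzzzz   [V -> z]

S => dSV => ddSVV => dddSVVV => ddddSVVVV => ddddzVVVV => ddddzzVVVV => ddddzzzVVVV => ddddzzzzVVVV => ddddzzzzzVVVV => ddddzzzzzzVVVV => ddddzzzzzzzVVV => ddddzzzzzzzzVV => ddddzzzzzzzzzV => ddddzzzzzzzzzz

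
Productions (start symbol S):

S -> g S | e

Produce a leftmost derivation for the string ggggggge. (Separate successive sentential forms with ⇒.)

S ⇒ gS   [S -> g S]
gS ⇒ ggS   [S -> g S]
ggS ⇒ gggS   [S -> g S]
gggS ⇒ ggggS   [S -> g S]
ggggS ⇒ gggggS   [S -> g S]
gggggS ⇒ ggggggS   [S -> g S]
ggggggS ⇒ gggggggS   [S -> g S]
gggggggS ⇒ ggggggge   [S -> e]

S ⇒ gS ⇒ ggS ⇒ gggS ⇒ ggggS ⇒ gggggS ⇒ ggggggS ⇒ gggggggS ⇒ ggggggge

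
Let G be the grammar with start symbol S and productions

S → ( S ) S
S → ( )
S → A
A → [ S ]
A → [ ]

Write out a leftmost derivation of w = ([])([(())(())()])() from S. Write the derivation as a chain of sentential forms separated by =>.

S => (S)S   [S → ( S ) S]
(S)S => (A)S   [S → A]
(A)S => ([])S   [A → [ ]]
([])S => ([])(S)S   [S → ( S ) S]
([])(S)S => ([])(A)S   [S → A]
([])(A)S => ([])([S])S   [A → [ S ]]
([])([S])S => ([])([(S)S])S   [S → ( S ) S]
([])([(S)S])S => ([])([(())S])S   [S → ( )]
([])([(())S])S => ([])([(())(S)S])S   [S → ( S ) S]
([])([(())(S)S])S => ([])([(())(())S])S   [S → ( )]
([])([(())(())S])S => ([])([(())(())()])S   [S → ( )]
([])([(())(())()])S => ([])([(())(())()])()   [S → ( )]

S => (S)S => (A)S => ([])S => ([])(S)S => ([])(A)S => ([])([S])S => ([])([(S)S])S => ([])([(())S])S => ([])([(())(S)S])S => ([])([(())(())S])S => ([])([(())(())()])S => ([])([(())(())()])()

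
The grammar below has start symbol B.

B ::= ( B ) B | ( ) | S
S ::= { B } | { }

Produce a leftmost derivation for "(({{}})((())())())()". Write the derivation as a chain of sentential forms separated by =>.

B => (B)B => ((B)B)B => ((S)B)B => (({B})B)B => (({S})B)B => (({{}})B)B => (({{}})(B)B)B => (({{}})((B)B)B)B => (({{}})((())B)B)B => (({{}})((())())B)B => (({{}})((())())())B => (({{}})((())())())()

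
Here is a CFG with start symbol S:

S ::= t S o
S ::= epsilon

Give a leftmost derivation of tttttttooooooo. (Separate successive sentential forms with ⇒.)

S ⇒ tSo ⇒ ttSoo ⇒ tttSooo ⇒ ttttSoooo ⇒ tttttSooooo ⇒ ttttttSoooooo ⇒ tttttttSooooooo ⇒ tttttttooooooo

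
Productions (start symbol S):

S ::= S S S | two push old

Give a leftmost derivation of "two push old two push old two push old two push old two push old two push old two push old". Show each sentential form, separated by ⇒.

S ⇒ S S S ⇒ S S S S S ⇒ S S S S S S S ⇒ two push old S S S S S S ⇒ two push old two push old S S S S S ⇒ two push old two push old two push old S S S S ⇒ two push old two push old two push old two push old S S S ⇒ two push old two push old two push old two push old two push old S S ⇒ two push old two push old two push old two push old two push old two push old S ⇒ two push old two push old two push old two push old two push old two push old two push old

S ⇒ S S S   [S ::= S S S]
S S S ⇒ S S S S S   [S ::= S S S]
S S S S S ⇒ S S S S S S S   [S ::= S S S]
S S S S S S S ⇒ two push old S S S S S S   [S ::= two push old]
two push old S S S S S S ⇒ two push old two push old S S S S S   [S ::= two push old]
two push old two push old S S S S S ⇒ two push old two push old two push old S S S S   [S ::= two push old]
two push old two push old two push old S S S S ⇒ two push old two push old two push old two push old S S S   [S ::= two push old]
two push old two push old two push old two push old S S S ⇒ two push old two push old two push old two push old two push old S S   [S ::= two push old]
two push old two push old two push old two push old two push old S S ⇒ two push old two push old two push old two push old two push old two push old S   [S ::= two push old]
two push old two push old two push old two push old two push old two push old S ⇒ two push old two push old two push old two push old two push old two push old two push old   [S ::= two push old]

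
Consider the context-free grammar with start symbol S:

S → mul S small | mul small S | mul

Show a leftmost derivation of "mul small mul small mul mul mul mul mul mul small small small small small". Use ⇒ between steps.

S ⇒ mul small S ⇒ mul small mul small S ⇒ mul small mul small mul S small ⇒ mul small mul small mul mul S small small ⇒ mul small mul small mul mul mul S small small small ⇒ mul small mul small mul mul mul mul S small small small small ⇒ mul small mul small mul mul mul mul mul S small small small small small ⇒ mul small mul small mul mul mul mul mul mul small small small small small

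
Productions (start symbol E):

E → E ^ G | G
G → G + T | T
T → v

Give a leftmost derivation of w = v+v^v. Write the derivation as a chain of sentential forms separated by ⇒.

E⇒E^G⇒G^G⇒G+T^G⇒T+T^G⇒v+T^G⇒v+v^G⇒v+v^T⇒v+v^v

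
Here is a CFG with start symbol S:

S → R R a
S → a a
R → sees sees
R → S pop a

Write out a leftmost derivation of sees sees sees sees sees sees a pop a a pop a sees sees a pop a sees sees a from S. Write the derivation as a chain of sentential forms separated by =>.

S => R R a => S pop a R a => R R a pop a R a => S pop a R a pop a R a => R R a pop a R a pop a R a => sees sees R a pop a R a pop a R a => sees sees S pop a a pop a R a pop a R a => sees sees R R a pop a a pop a R a pop a R a => sees sees sees sees R a pop a a pop a R a pop a R a => sees sees sees sees sees sees a pop a a pop a R a pop a R a => sees sees sees sees sees sees a pop a a pop a sees sees a pop a R a => sees sees sees sees sees sees a pop a a pop a sees sees a pop a sees sees a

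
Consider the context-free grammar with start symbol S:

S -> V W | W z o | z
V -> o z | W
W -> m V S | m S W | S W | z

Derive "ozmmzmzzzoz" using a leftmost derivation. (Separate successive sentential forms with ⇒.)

S ⇒ VW ⇒ ozW ⇒ ozmSW ⇒ ozmWzoW ⇒ ozmmSWzoW ⇒ ozmmzWzoW ⇒ ozmmzmSWzoW ⇒ ozmmzmzWzoW ⇒ ozmmzmzzzoW ⇒ ozmmzmzzzoz

S ⇒ VW   [S -> V W]
VW ⇒ ozW   [V -> o z]
ozW ⇒ ozmSW   [W -> m S W]
ozmSW ⇒ ozmWzoW   [S -> W z o]
ozmWzoW ⇒ ozmmSWzoW   [W -> m S W]
ozmmSWzoW ⇒ ozmmzWzoW   [S -> z]
ozmmzWzoW ⇒ ozmmzmSWzoW   [W -> m S W]
ozmmzmSWzoW ⇒ ozmmzmzWzoW   [S -> z]
ozmmzmzWzoW ⇒ ozmmzmzzzoW   [W -> z]
ozmmzmzzzoW ⇒ ozmmzmzzzoz   [W -> z]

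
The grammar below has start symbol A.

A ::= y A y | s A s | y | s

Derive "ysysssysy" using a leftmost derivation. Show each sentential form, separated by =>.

A => yAy => ysAsy => ysyAysy => ysysAsysy => ysysssysy

A => yAy   [A ::= y A y]
yAy => ysAsy   [A ::= s A s]
ysAsy => ysyAysy   [A ::= y A y]
ysyAysy => ysysAsysy   [A ::= s A s]
ysysAsysy => ysysssysy   [A ::= s]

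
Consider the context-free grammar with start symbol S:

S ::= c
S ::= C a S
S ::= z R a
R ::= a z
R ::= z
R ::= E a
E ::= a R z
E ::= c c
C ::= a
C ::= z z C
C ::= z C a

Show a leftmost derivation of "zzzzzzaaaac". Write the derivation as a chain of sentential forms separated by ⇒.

S⇒CaS⇒zCaaS⇒zzzCaaS⇒zzzzzCaaS⇒zzzzzzCaaaS⇒zzzzzzaaaaS⇒zzzzzzaaaac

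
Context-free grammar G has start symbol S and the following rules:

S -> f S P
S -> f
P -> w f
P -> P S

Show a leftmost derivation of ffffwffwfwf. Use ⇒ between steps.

S ⇒ fSP   [S -> f S P]
fSP ⇒ ffSPP   [S -> f S P]
ffSPP ⇒ fffSPPP   [S -> f S P]
fffSPPP ⇒ ffffPPP   [S -> f]
ffffPPP ⇒ ffffPSPP   [P -> P S]
ffffPSPP ⇒ ffffwfSPP   [P -> w f]
ffffwfSPP ⇒ ffffwffPP   [S -> f]
ffffwffPP ⇒ ffffwffwfP   [P -> w f]
ffffwffwfP ⇒ ffffwffwfwf   [P -> w f]

S ⇒ fSP ⇒ ffSPP ⇒ fffSPPP ⇒ ffffPPP ⇒ ffffPSPP ⇒ ffffwfSPP ⇒ ffffwffPP ⇒ ffffwffwfP ⇒ ffffwffwfwf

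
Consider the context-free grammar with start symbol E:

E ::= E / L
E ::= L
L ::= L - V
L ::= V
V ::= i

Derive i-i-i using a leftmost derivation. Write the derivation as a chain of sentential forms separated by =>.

E => L   [E ::= L]
L => L-V   [L ::= L - V]
L-V => L-V-V   [L ::= L - V]
L-V-V => V-V-V   [L ::= V]
V-V-V => i-V-V   [V ::= i]
i-V-V => i-i-V   [V ::= i]
i-i-V => i-i-i   [V ::= i]

E => L => L-V => L-V-V => V-V-V => i-V-V => i-i-V => i-i-i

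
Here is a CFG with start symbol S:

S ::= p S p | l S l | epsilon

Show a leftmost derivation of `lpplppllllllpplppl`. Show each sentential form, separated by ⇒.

S ⇒ lSl ⇒ lpSpl ⇒ lppSppl ⇒ lpplSlppl ⇒ lpplpSplppl ⇒ lpplppSpplppl ⇒ lpplpplSlpplppl ⇒ lpplppllSllpplppl ⇒ lpplpplllSlllpplppl ⇒ lpplppllllllpplppl

S ⇒ lSl   [S ::= l S l]
lSl ⇒ lpSpl   [S ::= p S p]
lpSpl ⇒ lppSppl   [S ::= p S p]
lppSppl ⇒ lpplSlppl   [S ::= l S l]
lpplSlppl ⇒ lpplpSplppl   [S ::= p S p]
lpplpSplppl ⇒ lpplppSpplppl   [S ::= p S p]
lpplppSpplppl ⇒ lpplpplSlpplppl   [S ::= l S l]
lpplpplSlpplppl ⇒ lpplppllSllpplppl   [S ::= l S l]
lpplppllSllpplppl ⇒ lpplpplllSlllpplppl   [S ::= l S l]
lpplpplllSlllpplppl ⇒ lpplppllllllpplppl   [S ::= epsilon]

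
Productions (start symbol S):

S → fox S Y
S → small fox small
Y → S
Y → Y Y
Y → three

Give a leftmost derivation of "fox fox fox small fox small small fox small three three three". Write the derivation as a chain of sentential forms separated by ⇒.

S ⇒ fox S Y ⇒ fox fox S Y Y ⇒ fox fox fox S Y Y Y ⇒ fox fox fox small fox small Y Y Y ⇒ fox fox fox small fox small Y Y Y Y ⇒ fox fox fox small fox small S Y Y Y ⇒ fox fox fox small fox small small fox small Y Y Y ⇒ fox fox fox small fox small small fox small three Y Y ⇒ fox fox fox small fox small small fox small three three Y ⇒ fox fox fox small fox small small fox small three three three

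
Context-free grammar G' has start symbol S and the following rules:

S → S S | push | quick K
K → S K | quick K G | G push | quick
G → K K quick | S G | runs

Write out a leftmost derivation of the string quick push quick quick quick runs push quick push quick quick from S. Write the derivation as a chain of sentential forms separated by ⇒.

S ⇒ S S ⇒ S S S ⇒ quick K S S ⇒ quick S K S S ⇒ quick push K S S ⇒ quick push quick K G S S ⇒ quick push quick quick G S S ⇒ quick push quick quick K K quick S S ⇒ quick push quick quick quick K quick S S ⇒ quick push quick quick quick G push quick S S ⇒ quick push quick quick quick runs push quick S S ⇒ quick push quick quick quick runs push quick push S ⇒ quick push quick quick quick runs push quick push quick K ⇒ quick push quick quick quick runs push quick push quick quick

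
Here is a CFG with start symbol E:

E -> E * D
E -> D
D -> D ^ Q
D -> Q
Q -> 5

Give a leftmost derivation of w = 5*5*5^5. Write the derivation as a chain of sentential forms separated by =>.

E => E*D   [E -> E * D]
E*D => E*D*D   [E -> E * D]
E*D*D => D*D*D   [E -> D]
D*D*D => Q*D*D   [D -> Q]
Q*D*D => 5*D*D   [Q -> 5]
5*D*D => 5*Q*D   [D -> Q]
5*Q*D => 5*5*D   [Q -> 5]
5*5*D => 5*5*D^Q   [D -> D ^ Q]
5*5*D^Q => 5*5*Q^Q   [D -> Q]
5*5*Q^Q => 5*5*5^Q   [Q -> 5]
5*5*5^Q => 5*5*5^5   [Q -> 5]

E => E*D => E*D*D => D*D*D => Q*D*D => 5*D*D => 5*Q*D => 5*5*D => 5*5*D^Q => 5*5*Q^Q => 5*5*5^Q => 5*5*5^5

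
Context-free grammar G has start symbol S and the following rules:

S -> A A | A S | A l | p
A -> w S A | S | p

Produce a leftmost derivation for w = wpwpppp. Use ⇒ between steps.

S ⇒ AA   [S -> A A]
AA ⇒ wSAA   [A -> w S A]
wSAA ⇒ wAAAA   [S -> A A]
wAAAA ⇒ wpAAA   [A -> p]
wpAAA ⇒ wpwSAAA   [A -> w S A]
wpwSAAA ⇒ wpwpAAA   [S -> p]
wpwpAAA ⇒ wpwppAA   [A -> p]
wpwppAA ⇒ wpwpppA   [A -> p]
wpwpppA ⇒ wpwpppp   [A -> p]

S ⇒ AA ⇒ wSAA ⇒ wAAAA ⇒ wpAAA ⇒ wpwSAAA ⇒ wpwpAAA ⇒ wpwppAA ⇒ wpwpppA ⇒ wpwpppp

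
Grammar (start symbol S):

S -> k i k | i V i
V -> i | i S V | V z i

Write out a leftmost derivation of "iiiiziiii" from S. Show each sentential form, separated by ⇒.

S ⇒ iVi   [S -> i V i]
iVi ⇒ iiSVi   [V -> i S V]
iiSVi ⇒ iiiViVi   [S -> i V i]
iiiViVi ⇒ iiiVziiVi   [V -> V z i]
iiiVziiVi ⇒ iiiiziiVi   [V -> i]
iiiiziiVi ⇒ iiiiziiii   [V -> i]

S⇒iVi⇒iiSVi⇒iiiViVi⇒iiiVziiVi⇒iiiiziiVi⇒iiiiziiii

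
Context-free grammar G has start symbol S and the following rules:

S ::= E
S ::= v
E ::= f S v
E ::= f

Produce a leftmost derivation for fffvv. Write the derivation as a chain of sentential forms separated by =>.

S => E   [S ::= E]
E => fSv   [E ::= f S v]
fSv => fEv   [S ::= E]
fEv => ffSvv   [E ::= f S v]
ffSvv => ffEvv   [S ::= E]
ffEvv => fffvv   [E ::= f]

S => E => fSv => fEv => ffSvv => ffEvv => fffvv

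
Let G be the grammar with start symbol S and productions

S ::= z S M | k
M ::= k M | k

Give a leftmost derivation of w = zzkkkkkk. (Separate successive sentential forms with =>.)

S => zSM => zzSMM => zzkMM => zzkkMM => zzkkkM => zzkkkkM => zzkkkkkM => zzkkkkkk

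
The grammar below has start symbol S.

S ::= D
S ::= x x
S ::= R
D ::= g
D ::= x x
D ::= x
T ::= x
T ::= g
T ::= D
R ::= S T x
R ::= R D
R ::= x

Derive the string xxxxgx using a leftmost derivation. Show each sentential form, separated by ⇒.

S ⇒ R ⇒ STx ⇒ RTx ⇒ RDTx ⇒ RDDTx ⇒ xDDTx ⇒ xxDTx ⇒ xxxxTx ⇒ xxxxgx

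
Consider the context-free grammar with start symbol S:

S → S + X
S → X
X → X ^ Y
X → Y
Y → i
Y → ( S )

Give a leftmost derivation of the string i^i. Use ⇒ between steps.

S ⇒ X   [S → X]
X ⇒ X^Y   [X → X ^ Y]
X^Y ⇒ Y^Y   [X → Y]
Y^Y ⇒ i^Y   [Y → i]
i^Y ⇒ i^i   [Y → i]

S⇒X⇒X^Y⇒Y^Y⇒i^Y⇒i^i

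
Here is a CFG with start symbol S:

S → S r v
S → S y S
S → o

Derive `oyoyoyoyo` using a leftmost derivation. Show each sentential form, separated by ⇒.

S⇒SyS⇒oyS⇒oySyS⇒oySySyS⇒oySySySyS⇒oyoySySyS⇒oyoyoySyS⇒oyoyoyoyS⇒oyoyoyoyo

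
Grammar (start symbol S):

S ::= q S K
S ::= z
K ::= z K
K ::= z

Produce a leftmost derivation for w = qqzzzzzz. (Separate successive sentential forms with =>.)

S => qSK => qqSKK => qqzKK => qqzzKK => qqzzzK => qqzzzzK => qqzzzzzK => qqzzzzzz

S => qSK   [S ::= q S K]
qSK => qqSKK   [S ::= q S K]
qqSKK => qqzKK   [S ::= z]
qqzKK => qqzzKK   [K ::= z K]
qqzzKK => qqzzzK   [K ::= z]
qqzzzK => qqzzzzK   [K ::= z K]
qqzzzzK => qqzzzzzK   [K ::= z K]
qqzzzzzK => qqzzzzzz   [K ::= z]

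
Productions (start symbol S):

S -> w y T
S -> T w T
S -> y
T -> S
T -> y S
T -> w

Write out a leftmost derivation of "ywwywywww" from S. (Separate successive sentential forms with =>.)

S=>TwT=>ySwT=>yTwTwT=>ywwTwT=>ywwySwT=>ywwywyTwT=>ywwywywwT=>ywwywywww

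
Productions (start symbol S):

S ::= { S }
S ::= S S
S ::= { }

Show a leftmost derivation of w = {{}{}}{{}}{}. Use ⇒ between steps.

S⇒SS⇒SSS⇒{S}SS⇒{SS}SS⇒{{}S}SS⇒{{}{}}SS⇒{{}{}}{S}S⇒{{}{}}{{}}S⇒{{}{}}{{}}{}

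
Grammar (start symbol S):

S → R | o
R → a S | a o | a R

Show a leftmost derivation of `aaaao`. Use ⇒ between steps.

S ⇒ R ⇒ aS ⇒ aR ⇒ aaR ⇒ aaaR ⇒ aaaao

S ⇒ R   [S → R]
R ⇒ aS   [R → a S]
aS ⇒ aR   [S → R]
aR ⇒ aaR   [R → a R]
aaR ⇒ aaaR   [R → a R]
aaaR ⇒ aaaao   [R → a o]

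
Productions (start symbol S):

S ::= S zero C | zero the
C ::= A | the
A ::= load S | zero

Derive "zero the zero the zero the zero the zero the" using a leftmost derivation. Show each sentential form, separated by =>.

S => S zero C => S zero C zero C => S zero C zero C zero C => S zero C zero C zero C zero C => zero the zero C zero C zero C zero C => zero the zero the zero C zero C zero C => zero the zero the zero the zero C zero C => zero the zero the zero the zero the zero C => zero the zero the zero the zero the zero the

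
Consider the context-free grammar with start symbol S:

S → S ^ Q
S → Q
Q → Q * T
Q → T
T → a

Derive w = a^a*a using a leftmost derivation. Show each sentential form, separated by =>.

S=>S^Q=>Q^Q=>T^Q=>a^Q=>a^Q*T=>a^T*T=>a^a*T=>a^a*a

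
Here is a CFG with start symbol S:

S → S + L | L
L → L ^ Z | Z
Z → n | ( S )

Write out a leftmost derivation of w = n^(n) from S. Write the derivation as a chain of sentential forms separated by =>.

S => L => L^Z => Z^Z => n^Z => n^(S) => n^(L) => n^(Z) => n^(n)

S => L   [S → L]
L => L^Z   [L → L ^ Z]
L^Z => Z^Z   [L → Z]
Z^Z => n^Z   [Z → n]
n^Z => n^(S)   [Z → ( S )]
n^(S) => n^(L)   [S → L]
n^(L) => n^(Z)   [L → Z]
n^(Z) => n^(n)   [Z → n]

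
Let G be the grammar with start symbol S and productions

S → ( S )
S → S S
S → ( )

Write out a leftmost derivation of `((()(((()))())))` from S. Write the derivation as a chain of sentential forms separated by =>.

S => (S)   [S → ( S )]
(S) => ((S))   [S → ( S )]
((S)) => ((SS))   [S → S S]
((SS)) => ((()S))   [S → ( )]
((()S)) => ((()(S)))   [S → ( S )]
((()(S))) => ((()(SS)))   [S → S S]
((()(SS))) => ((()((S)S)))   [S → ( S )]
((()((S)S))) => ((()(((S))S)))   [S → ( S )]
((()(((S))S))) => ((()(((()))S)))   [S → ( )]
((()(((()))S))) => ((()(((()))())))   [S → ( )]

S => (S) => ((S)) => ((SS)) => ((()S)) => ((()(S))) => ((()(SS))) => ((()((S)S))) => ((()(((S))S))) => ((()(((()))S))) => ((()(((()))())))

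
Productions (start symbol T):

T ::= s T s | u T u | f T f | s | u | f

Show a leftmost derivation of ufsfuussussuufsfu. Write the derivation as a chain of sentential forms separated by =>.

T=>uTu=>ufTfu=>ufsTsfu=>ufsfTfsfu=>ufsfuTufsfu=>ufsfuuTuufsfu=>ufsfuusTsuufsfu=>ufsfuussTssuufsfu=>ufsfuussussuufsfu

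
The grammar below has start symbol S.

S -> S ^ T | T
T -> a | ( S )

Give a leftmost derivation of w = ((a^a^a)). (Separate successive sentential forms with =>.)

S=>T=>(S)=>(T)=>((S))=>((S^T))=>((S^T^T))=>((T^T^T))=>((a^T^T))=>((a^a^T))=>((a^a^a))

S => T   [S -> T]
T => (S)   [T -> ( S )]
(S) => (T)   [S -> T]
(T) => ((S))   [T -> ( S )]
((S)) => ((S^T))   [S -> S ^ T]
((S^T)) => ((S^T^T))   [S -> S ^ T]
((S^T^T)) => ((T^T^T))   [S -> T]
((T^T^T)) => ((a^T^T))   [T -> a]
((a^T^T)) => ((a^a^T))   [T -> a]
((a^a^T)) => ((a^a^a))   [T -> a]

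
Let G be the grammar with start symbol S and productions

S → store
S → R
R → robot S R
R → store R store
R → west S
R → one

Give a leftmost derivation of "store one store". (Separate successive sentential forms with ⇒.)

S ⇒ R   [S → R]
R ⇒ store R store   [R → store R store]
store R store ⇒ store one store   [R → one]

S ⇒ R ⇒ store R store ⇒ store one store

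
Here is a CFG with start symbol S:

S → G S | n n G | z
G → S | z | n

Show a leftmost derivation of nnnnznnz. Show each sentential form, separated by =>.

S => nnG   [S → n n G]
nnG => nnS   [G → S]
nnS => nnnnG   [S → n n G]
nnnnG => nnnnS   [G → S]
nnnnS => nnnnGS   [S → G S]
nnnnGS => nnnnzS   [G → z]
nnnnzS => nnnnznnG   [S → n n G]
nnnnznnG => nnnnznnz   [G → z]

S => nnG => nnS => nnnnG => nnnnS => nnnnGS => nnnnzS => nnnnznnG => nnnnznnz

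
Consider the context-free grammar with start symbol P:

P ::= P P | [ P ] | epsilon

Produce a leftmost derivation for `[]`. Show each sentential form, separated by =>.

P => PP => PPP => PPPP => PPPPP => PPPPPP => PPPPPPP => [P]PPPPPP => []PPPPPP => []PPPPP => []PPPP => []PPP => []PP => []P => []

P => PP   [P ::= P P]
PP => PPP   [P ::= P P]
PPP => PPPP   [P ::= P P]
PPPP => PPPPP   [P ::= P P]
PPPPP => PPPPPP   [P ::= P P]
PPPPPP => PPPPPPP   [P ::= P P]
PPPPPPP => [P]PPPPPP   [P ::= [ P ]]
[P]PPPPPP => []PPPPPP   [P ::= epsilon]
[]PPPPPP => []PPPPP   [P ::= epsilon]
[]PPPPP => []PPPP   [P ::= epsilon]
[]PPPP => []PPP   [P ::= epsilon]
[]PPP => []PP   [P ::= epsilon]
[]PP => []P   [P ::= epsilon]
[]P => []   [P ::= epsilon]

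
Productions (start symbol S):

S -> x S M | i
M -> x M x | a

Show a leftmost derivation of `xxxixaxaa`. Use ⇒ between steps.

S ⇒ xSM   [S -> x S M]
xSM ⇒ xxSMM   [S -> x S M]
xxSMM ⇒ xxxSMMM   [S -> x S M]
xxxSMMM ⇒ xxxiMMM   [S -> i]
xxxiMMM ⇒ xxxixMxMM   [M -> x M x]
xxxixMxMM ⇒ xxxixaxMM   [M -> a]
xxxixaxMM ⇒ xxxixaxaM   [M -> a]
xxxixaxaM ⇒ xxxixaxaa   [M -> a]

S ⇒ xSM ⇒ xxSMM ⇒ xxxSMMM ⇒ xxxiMMM ⇒ xxxixMxMM ⇒ xxxixaxMM ⇒ xxxixaxaM ⇒ xxxixaxaa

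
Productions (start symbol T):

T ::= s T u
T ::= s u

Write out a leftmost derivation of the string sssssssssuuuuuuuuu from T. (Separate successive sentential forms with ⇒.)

T ⇒ sTu   [T ::= s T u]
sTu ⇒ ssTuu   [T ::= s T u]
ssTuu ⇒ sssTuuu   [T ::= s T u]
sssTuuu ⇒ ssssTuuuu   [T ::= s T u]
ssssTuuuu ⇒ sssssTuuuuu   [T ::= s T u]
sssssTuuuuu ⇒ ssssssTuuuuuu   [T ::= s T u]
ssssssTuuuuuu ⇒ sssssssTuuuuuuu   [T ::= s T u]
sssssssTuuuuuuu ⇒ ssssssssTuuuuuuuu   [T ::= s T u]
ssssssssTuuuuuuuu ⇒ sssssssssuuuuuuuuu   [T ::= s u]

T⇒sTu⇒ssTuu⇒sssTuuu⇒ssssTuuuu⇒sssssTuuuuu⇒ssssssTuuuuuu⇒sssssssTuuuuuuu⇒ssssssssTuuuuuuuu⇒sssssssssuuuuuuuuu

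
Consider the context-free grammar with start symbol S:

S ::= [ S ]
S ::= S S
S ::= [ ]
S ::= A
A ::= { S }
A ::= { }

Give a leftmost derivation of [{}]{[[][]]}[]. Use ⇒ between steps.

S⇒SS⇒[S]S⇒[A]S⇒[{}]S⇒[{}]SS⇒[{}]AS⇒[{}]{S}S⇒[{}]{[S]}S⇒[{}]{[SS]}S⇒[{}]{[[]S]}S⇒[{}]{[[][]]}S⇒[{}]{[[][]]}[]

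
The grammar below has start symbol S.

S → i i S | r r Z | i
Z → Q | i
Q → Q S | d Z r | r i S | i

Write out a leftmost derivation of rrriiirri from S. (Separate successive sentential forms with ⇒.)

S ⇒ rrZ   [S → r r Z]
rrZ ⇒ rrQ   [Z → Q]
rrQ ⇒ rrriS   [Q → r i S]
rrriS ⇒ rrriiiS   [S → i i S]
rrriiiS ⇒ rrriiirrZ   [S → r r Z]
rrriiirrZ ⇒ rrriiirri   [Z → i]

S ⇒ rrZ ⇒ rrQ ⇒ rrriS ⇒ rrriiiS ⇒ rrriiirrZ ⇒ rrriiirri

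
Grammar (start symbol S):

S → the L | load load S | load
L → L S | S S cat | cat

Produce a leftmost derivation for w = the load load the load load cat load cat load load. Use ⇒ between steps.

S ⇒ the L ⇒ the L S ⇒ the L S S ⇒ the S S cat S S ⇒ the load load S S cat S S ⇒ the load load the L S cat S S ⇒ the load load the S S cat S cat S S ⇒ the load load the load S cat S cat S S ⇒ the load load the load load cat S cat S S ⇒ the load load the load load cat load cat S S ⇒ the load load the load load cat load cat load S ⇒ the load load the load load cat load cat load load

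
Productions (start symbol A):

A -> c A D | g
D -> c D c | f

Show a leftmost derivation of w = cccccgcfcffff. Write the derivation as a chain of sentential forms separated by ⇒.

A ⇒ cAD ⇒ ccADD ⇒ cccADDD ⇒ ccccADDDD ⇒ cccccADDDDD ⇒ cccccgDDDDD ⇒ cccccgcDcDDDD ⇒ cccccgcfcDDDD ⇒ cccccgcfcfDDD ⇒ cccccgcfcffDD ⇒ cccccgcfcfffD ⇒ cccccgcfcffff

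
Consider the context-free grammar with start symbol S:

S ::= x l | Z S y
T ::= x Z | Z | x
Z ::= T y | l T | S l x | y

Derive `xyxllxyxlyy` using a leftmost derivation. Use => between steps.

S => ZSy => TySy => xySy => xyZSyy => xyTySyy => xyZySyy => xySlxySyy => xyxllxySyy => xyxllxyxlyy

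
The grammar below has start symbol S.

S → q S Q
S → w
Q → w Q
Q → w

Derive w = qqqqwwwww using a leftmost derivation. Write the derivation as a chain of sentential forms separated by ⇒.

S⇒qSQ⇒qqSQQ⇒qqqSQQQ⇒qqqqSQQQQ⇒qqqqwQQQQ⇒qqqqwwQQQ⇒qqqqwwwQQ⇒qqqqwwwwQ⇒qqqqwwwww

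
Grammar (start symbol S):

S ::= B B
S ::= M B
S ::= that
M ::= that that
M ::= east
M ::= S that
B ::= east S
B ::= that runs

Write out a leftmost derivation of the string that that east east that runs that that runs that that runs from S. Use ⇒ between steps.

S ⇒ M B   [S ::= M B]
M B ⇒ S that B   [M ::= S that]
S that B ⇒ M B that B   [S ::= M B]
M B that B ⇒ that that B that B   [M ::= that that]
that that B that B ⇒ that that east S that B   [B ::= east S]
that that east S that B ⇒ that that east M B that B   [S ::= M B]
that that east M B that B ⇒ that that east S that B that B   [M ::= S that]
that that east S that B that B ⇒ that that east M B that B that B   [S ::= M B]
that that east M B that B that B ⇒ that that east east B that B that B   [M ::= east]
that that east east B that B that B ⇒ that that east east that runs that B that B   [B ::= that runs]
that that east east that runs that B that B ⇒ that that east east that runs that that runs that B   [B ::= that runs]
that that east east that runs that that runs that B ⇒ that that east east that runs that that runs that that runs   [B ::= that runs]

S ⇒ M B ⇒ S that B ⇒ M B that B ⇒ that that B that B ⇒ that that east S that B ⇒ that that east M B that B ⇒ that that east S that B that B ⇒ that that east M B that B that B ⇒ that that east east B that B that B ⇒ that that east east that runs that B that B ⇒ that that east east that runs that that runs that B ⇒ that that east east that runs that that runs that that runs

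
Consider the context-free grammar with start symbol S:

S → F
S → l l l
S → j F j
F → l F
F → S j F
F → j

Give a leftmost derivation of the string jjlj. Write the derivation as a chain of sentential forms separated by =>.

S => F => SjF => FjF => jjF => jjlF => jjlj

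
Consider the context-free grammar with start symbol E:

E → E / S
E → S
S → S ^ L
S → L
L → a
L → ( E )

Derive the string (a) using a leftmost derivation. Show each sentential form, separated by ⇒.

E ⇒ S ⇒ L ⇒ (E) ⇒ (S) ⇒ (L) ⇒ (a)

E ⇒ S   [E → S]
S ⇒ L   [S → L]
L ⇒ (E)   [L → ( E )]
(E) ⇒ (S)   [E → S]
(S) ⇒ (L)   [S → L]
(L) ⇒ (a)   [L → a]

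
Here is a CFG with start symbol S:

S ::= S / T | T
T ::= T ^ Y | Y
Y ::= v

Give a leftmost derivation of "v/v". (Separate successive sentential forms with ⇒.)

S⇒S/T⇒T/T⇒Y/T⇒v/T⇒v/Y⇒v/v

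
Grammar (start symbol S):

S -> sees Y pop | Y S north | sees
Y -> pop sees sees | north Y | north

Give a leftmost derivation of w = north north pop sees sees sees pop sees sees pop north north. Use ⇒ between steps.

S ⇒ Y S north ⇒ north Y S north ⇒ north north S north ⇒ north north Y S north north ⇒ north north pop sees sees S north north ⇒ north north pop sees sees sees Y pop north north ⇒ north north pop sees sees sees pop sees sees pop north north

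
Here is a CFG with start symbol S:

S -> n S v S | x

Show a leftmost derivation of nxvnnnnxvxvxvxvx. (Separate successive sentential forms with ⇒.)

S ⇒ nSvS ⇒ nxvS ⇒ nxvnSvS ⇒ nxvnnSvSvS ⇒ nxvnnnSvSvSvS ⇒ nxvnnnnSvSvSvSvS ⇒ nxvnnnnxvSvSvSvS ⇒ nxvnnnnxvxvSvSvS ⇒ nxvnnnnxvxvxvSvS ⇒ nxvnnnnxvxvxvxvS ⇒ nxvnnnnxvxvxvxvx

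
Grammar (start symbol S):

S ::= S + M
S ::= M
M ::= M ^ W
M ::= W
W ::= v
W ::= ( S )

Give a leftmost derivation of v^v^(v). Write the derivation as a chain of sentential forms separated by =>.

S => M => M^W => M^W^W => W^W^W => v^W^W => v^v^W => v^v^(S) => v^v^(M) => v^v^(W) => v^v^(v)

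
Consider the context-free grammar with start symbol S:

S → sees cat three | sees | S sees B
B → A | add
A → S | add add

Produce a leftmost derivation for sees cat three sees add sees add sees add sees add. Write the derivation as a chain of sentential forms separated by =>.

S => S sees B => S sees B sees B => S sees B sees B sees B => S sees B sees B sees B sees B => sees cat three sees B sees B sees B sees B => sees cat three sees add sees B sees B sees B => sees cat three sees add sees add sees B sees B => sees cat three sees add sees add sees add sees B => sees cat three sees add sees add sees add sees add

S => S sees B   [S → S sees B]
S sees B => S sees B sees B   [S → S sees B]
S sees B sees B => S sees B sees B sees B   [S → S sees B]
S sees B sees B sees B => S sees B sees B sees B sees B   [S → S sees B]
S sees B sees B sees B sees B => sees cat three sees B sees B sees B sees B   [S → sees cat three]
sees cat three sees B sees B sees B sees B => sees cat three sees add sees B sees B sees B   [B → add]
sees cat three sees add sees B sees B sees B => sees cat three sees add sees add sees B sees B   [B → add]
sees cat three sees add sees add sees B sees B => sees cat three sees add sees add sees add sees B   [B → add]
sees cat three sees add sees add sees add sees B => sees cat three sees add sees add sees add sees add   [B → add]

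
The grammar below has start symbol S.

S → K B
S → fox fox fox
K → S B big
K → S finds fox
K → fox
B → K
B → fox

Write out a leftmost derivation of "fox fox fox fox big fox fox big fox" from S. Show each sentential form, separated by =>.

S => K B => S B big B => K B B big B => S B big B B big B => fox fox fox B big B B big B => fox fox fox K big B B big B => fox fox fox fox big B B big B => fox fox fox fox big fox B big B => fox fox fox fox big fox fox big B => fox fox fox fox big fox fox big fox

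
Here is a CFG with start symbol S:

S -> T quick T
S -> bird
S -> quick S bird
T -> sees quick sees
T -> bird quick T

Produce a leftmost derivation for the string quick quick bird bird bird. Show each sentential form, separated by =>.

S => quick S bird => quick quick S bird bird => quick quick bird bird bird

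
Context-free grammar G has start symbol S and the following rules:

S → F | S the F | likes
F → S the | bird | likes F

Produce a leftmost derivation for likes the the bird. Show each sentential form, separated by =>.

S => S the F => F the F => S the the F => likes the the F => likes the the bird

S => S the F   [S → S the F]
S the F => F the F   [S → F]
F the F => S the the F   [F → S the]
S the the F => likes the the F   [S → likes]
likes the the F => likes the the bird   [F → bird]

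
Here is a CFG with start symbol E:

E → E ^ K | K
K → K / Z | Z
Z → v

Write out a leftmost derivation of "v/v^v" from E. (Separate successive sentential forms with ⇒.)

E⇒E^K⇒K^K⇒K/Z^K⇒Z/Z^K⇒v/Z^K⇒v/v^K⇒v/v^Z⇒v/v^v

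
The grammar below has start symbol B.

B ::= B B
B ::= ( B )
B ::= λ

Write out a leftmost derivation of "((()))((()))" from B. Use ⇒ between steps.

B ⇒ BB   [B ::= B B]
BB ⇒ (B)B   [B ::= ( B )]
(B)B ⇒ ((B))B   [B ::= ( B )]
((B))B ⇒ (((B)))B   [B ::= ( B )]
(((B)))B ⇒ ((()))B   [B ::= λ]
((()))B ⇒ ((()))BB   [B ::= B B]
((()))BB ⇒ ((()))(B)B   [B ::= ( B )]
((()))(B)B ⇒ ((()))(BB)B   [B ::= B B]
((()))(BB)B ⇒ ((()))((B)B)B   [B ::= ( B )]
((()))((B)B)B ⇒ ((()))(((B))B)B   [B ::= ( B )]
((()))(((B))B)B ⇒ ((()))((())B)B   [B ::= λ]
((()))((())B)B ⇒ ((()))((()))B   [B ::= λ]
((()))((()))B ⇒ ((()))((()))   [B ::= λ]

B⇒BB⇒(B)B⇒((B))B⇒(((B)))B⇒((()))B⇒((()))BB⇒((()))(B)B⇒((()))(BB)B⇒((()))((B)B)B⇒((()))(((B))B)B⇒((()))((())B)B⇒((()))((()))B⇒((()))((()))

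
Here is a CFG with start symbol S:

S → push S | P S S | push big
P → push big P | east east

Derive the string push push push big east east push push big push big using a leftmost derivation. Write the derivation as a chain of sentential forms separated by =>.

S => push S   [S → push S]
push S => push push S   [S → push S]
push push S => push push P S S   [S → P S S]
push push P S S => push push push big P S S   [P → push big P]
push push push big P S S => push push push big east east S S   [P → east east]
push push push big east east S S => push push push big east east push S S   [S → push S]
push push push big east east push S S => push push push big east east push push big S   [S → push big]
push push push big east east push push big S => push push push big east east push push big push big   [S → push big]

S => push S => push push S => push push P S S => push push push big P S S => push push push big east east S S => push push push big east east push S S => push push push big east east push push big S => push push push big east east push push big push big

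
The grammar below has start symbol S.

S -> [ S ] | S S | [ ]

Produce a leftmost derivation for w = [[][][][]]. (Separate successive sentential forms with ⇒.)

S ⇒ [S] ⇒ [SS] ⇒ [SSS] ⇒ [SSSS] ⇒ [[]SSS] ⇒ [[][]SS] ⇒ [[][][]S] ⇒ [[][][][]]

S ⇒ [S]   [S -> [ S ]]
[S] ⇒ [SS]   [S -> S S]
[SS] ⇒ [SSS]   [S -> S S]
[SSS] ⇒ [SSSS]   [S -> S S]
[SSSS] ⇒ [[]SSS]   [S -> [ ]]
[[]SSS] ⇒ [[][]SS]   [S -> [ ]]
[[][]SS] ⇒ [[][][]S]   [S -> [ ]]
[[][][]S] ⇒ [[][][][]]   [S -> [ ]]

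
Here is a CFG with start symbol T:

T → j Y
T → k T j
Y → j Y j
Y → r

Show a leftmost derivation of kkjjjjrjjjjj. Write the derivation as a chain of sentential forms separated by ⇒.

T ⇒ kTj ⇒ kkTjj ⇒ kkjYjj ⇒ kkjjYjjj ⇒ kkjjjYjjjj ⇒ kkjjjjYjjjjj ⇒ kkjjjjrjjjjj

T ⇒ kTj   [T → k T j]
kTj ⇒ kkTjj   [T → k T j]
kkTjj ⇒ kkjYjj   [T → j Y]
kkjYjj ⇒ kkjjYjjj   [Y → j Y j]
kkjjYjjj ⇒ kkjjjYjjjj   [Y → j Y j]
kkjjjYjjjj ⇒ kkjjjjYjjjjj   [Y → j Y j]
kkjjjjYjjjjj ⇒ kkjjjjrjjjjj   [Y → r]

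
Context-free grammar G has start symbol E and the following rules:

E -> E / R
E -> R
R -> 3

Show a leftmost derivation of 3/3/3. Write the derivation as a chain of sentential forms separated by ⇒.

E ⇒ E/R ⇒ E/R/R ⇒ R/R/R ⇒ 3/R/R ⇒ 3/3/R ⇒ 3/3/3

E ⇒ E/R   [E -> E / R]
E/R ⇒ E/R/R   [E -> E / R]
E/R/R ⇒ R/R/R   [E -> R]
R/R/R ⇒ 3/R/R   [R -> 3]
3/R/R ⇒ 3/3/R   [R -> 3]
3/3/R ⇒ 3/3/3   [R -> 3]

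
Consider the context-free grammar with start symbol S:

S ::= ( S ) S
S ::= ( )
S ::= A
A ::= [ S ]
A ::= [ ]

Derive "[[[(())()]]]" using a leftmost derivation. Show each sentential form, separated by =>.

S=>A=>[S]=>[A]=>[[S]]=>[[A]]=>[[[S]]]=>[[[(S)S]]]=>[[[(())S]]]=>[[[(())()]]]

S => A   [S ::= A]
A => [S]   [A ::= [ S ]]
[S] => [A]   [S ::= A]
[A] => [[S]]   [A ::= [ S ]]
[[S]] => [[A]]   [S ::= A]
[[A]] => [[[S]]]   [A ::= [ S ]]
[[[S]]] => [[[(S)S]]]   [S ::= ( S ) S]
[[[(S)S]]] => [[[(())S]]]   [S ::= ( )]
[[[(())S]]] => [[[(())()]]]   [S ::= ( )]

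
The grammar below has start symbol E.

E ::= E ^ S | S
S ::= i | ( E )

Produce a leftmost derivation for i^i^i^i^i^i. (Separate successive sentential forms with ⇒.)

E ⇒ E^S ⇒ E^S^S ⇒ E^S^S^S ⇒ E^S^S^S^S ⇒ E^S^S^S^S^S ⇒ S^S^S^S^S^S ⇒ i^S^S^S^S^S ⇒ i^i^S^S^S^S ⇒ i^i^i^S^S^S ⇒ i^i^i^i^S^S ⇒ i^i^i^i^i^S ⇒ i^i^i^i^i^i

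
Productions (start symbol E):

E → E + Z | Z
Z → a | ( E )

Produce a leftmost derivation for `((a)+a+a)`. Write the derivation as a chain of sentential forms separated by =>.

E => Z => (E) => (E+Z) => (E+Z+Z) => (Z+Z+Z) => ((E)+Z+Z) => ((Z)+Z+Z) => ((a)+Z+Z) => ((a)+a+Z) => ((a)+a+a)

E => Z   [E → Z]
Z => (E)   [Z → ( E )]
(E) => (E+Z)   [E → E + Z]
(E+Z) => (E+Z+Z)   [E → E + Z]
(E+Z+Z) => (Z+Z+Z)   [E → Z]
(Z+Z+Z) => ((E)+Z+Z)   [Z → ( E )]
((E)+Z+Z) => ((Z)+Z+Z)   [E → Z]
((Z)+Z+Z) => ((a)+Z+Z)   [Z → a]
((a)+Z+Z) => ((a)+a+Z)   [Z → a]
((a)+a+Z) => ((a)+a+a)   [Z → a]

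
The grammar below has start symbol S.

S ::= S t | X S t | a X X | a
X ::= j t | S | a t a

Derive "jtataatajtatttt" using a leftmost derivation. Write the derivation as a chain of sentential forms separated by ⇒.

S ⇒ XSt   [S ::= X S t]
XSt ⇒ jtSt   [X ::= j t]
jtSt ⇒ jtXStt   [S ::= X S t]
jtXStt ⇒ jtataStt   [X ::= a t a]
jtataStt ⇒ jtataXSttt   [S ::= X S t]
jtataXSttt ⇒ jtataataSttt   [X ::= a t a]
jtataataSttt ⇒ jtataataXStttt   [S ::= X S t]
jtataataXStttt ⇒ jtataatajtStttt   [X ::= j t]
jtataatajtStttt ⇒ jtataatajtatttt   [S ::= a]

S ⇒ XSt ⇒ jtSt ⇒ jtXStt ⇒ jtataStt ⇒ jtataXSttt ⇒ jtataataSttt ⇒ jtataataXStttt ⇒ jtataatajtStttt ⇒ jtataatajtatttt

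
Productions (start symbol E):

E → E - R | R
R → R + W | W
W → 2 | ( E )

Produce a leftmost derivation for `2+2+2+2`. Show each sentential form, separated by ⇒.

E ⇒ R ⇒ R+W ⇒ R+W+W ⇒ R+W+W+W ⇒ W+W+W+W ⇒ 2+W+W+W ⇒ 2+2+W+W ⇒ 2+2+2+W ⇒ 2+2+2+2

E ⇒ R   [E → R]
R ⇒ R+W   [R → R + W]
R+W ⇒ R+W+W   [R → R + W]
R+W+W ⇒ R+W+W+W   [R → R + W]
R+W+W+W ⇒ W+W+W+W   [R → W]
W+W+W+W ⇒ 2+W+W+W   [W → 2]
2+W+W+W ⇒ 2+2+W+W   [W → 2]
2+2+W+W ⇒ 2+2+2+W   [W → 2]
2+2+2+W ⇒ 2+2+2+2   [W → 2]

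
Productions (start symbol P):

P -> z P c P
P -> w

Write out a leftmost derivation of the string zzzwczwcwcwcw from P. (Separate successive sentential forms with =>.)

P => zPcP   [P -> z P c P]
zPcP => zzPcPcP   [P -> z P c P]
zzPcPcP => zzzPcPcPcP   [P -> z P c P]
zzzPcPcPcP => zzzwcPcPcP   [P -> w]
zzzwcPcPcP => zzzwczPcPcPcP   [P -> z P c P]
zzzwczPcPcPcP => zzzwczwcPcPcP   [P -> w]
zzzwczwcPcPcP => zzzwczwcwcPcP   [P -> w]
zzzwczwcwcPcP => zzzwczwcwcwcP   [P -> w]
zzzwczwcwcwcP => zzzwczwcwcwcw   [P -> w]

P=>zPcP=>zzPcPcP=>zzzPcPcPcP=>zzzwcPcPcP=>zzzwczPcPcPcP=>zzzwczwcPcPcP=>zzzwczwcwcPcP=>zzzwczwcwcwcP=>zzzwczwcwcwcw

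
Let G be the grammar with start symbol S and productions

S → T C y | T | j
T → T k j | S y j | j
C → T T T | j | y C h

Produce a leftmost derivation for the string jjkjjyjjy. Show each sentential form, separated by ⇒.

S ⇒ TCy   [S → T C y]
TCy ⇒ jCy   [T → j]
jCy ⇒ jTTTy   [C → T T T]
jTTTy ⇒ jTkjTTy   [T → T k j]
jTkjTTy ⇒ jjkjTTy   [T → j]
jjkjTTy ⇒ jjkjSyjTy   [T → S y j]
jjkjSyjTy ⇒ jjkjjyjTy   [S → j]
jjkjjyjTy ⇒ jjkjjyjjy   [T → j]

S ⇒ TCy ⇒ jCy ⇒ jTTTy ⇒ jTkjTTy ⇒ jjkjTTy ⇒ jjkjSyjTy ⇒ jjkjjyjTy ⇒ jjkjjyjjy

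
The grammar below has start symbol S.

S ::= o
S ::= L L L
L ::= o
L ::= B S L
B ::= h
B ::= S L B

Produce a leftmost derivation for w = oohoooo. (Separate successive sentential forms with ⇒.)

S ⇒ LLL   [S ::= L L L]
LLL ⇒ BSLLL   [L ::= B S L]
BSLLL ⇒ SLBSLLL   [B ::= S L B]
SLBSLLL ⇒ oLBSLLL   [S ::= o]
oLBSLLL ⇒ ooBSLLL   [L ::= o]
ooBSLLL ⇒ oohSLLL   [B ::= h]
oohSLLL ⇒ oohoLLL   [S ::= o]
oohoLLL ⇒ oohooLL   [L ::= o]
oohooLL ⇒ oohoooL   [L ::= o]
oohoooL ⇒ oohoooo   [L ::= o]

S ⇒ LLL ⇒ BSLLL ⇒ SLBSLLL ⇒ oLBSLLL ⇒ ooBSLLL ⇒ oohSLLL ⇒ oohoLLL ⇒ oohooLL ⇒ oohoooL ⇒ oohoooo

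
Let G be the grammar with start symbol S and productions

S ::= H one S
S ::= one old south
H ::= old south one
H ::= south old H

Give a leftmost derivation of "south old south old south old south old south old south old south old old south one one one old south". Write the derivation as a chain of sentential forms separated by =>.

S => H one S => south old H one S => south old south old H one S => south old south old south old H one S => south old south old south old south old H one S => south old south old south old south old south old H one S => south old south old south old south old south old south old H one S => south old south old south old south old south old south old south old H one S => south old south old south old south old south old south old south old old south one one S => south old south old south old south old south old south old south old old south one one one old south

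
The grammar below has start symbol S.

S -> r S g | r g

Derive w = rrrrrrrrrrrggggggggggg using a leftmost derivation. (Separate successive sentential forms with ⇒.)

S ⇒ rSg   [S -> r S g]
rSg ⇒ rrSgg   [S -> r S g]
rrSgg ⇒ rrrSggg   [S -> r S g]
rrrSggg ⇒ rrrrSgggg   [S -> r S g]
rrrrSgggg ⇒ rrrrrSggggg   [S -> r S g]
rrrrrSggggg ⇒ rrrrrrSgggggg   [S -> r S g]
rrrrrrSgggggg ⇒ rrrrrrrSggggggg   [S -> r S g]
rrrrrrrSggggggg ⇒ rrrrrrrrSgggggggg   [S -> r S g]
rrrrrrrrSgggggggg ⇒ rrrrrrrrrSggggggggg   [S -> r S g]
rrrrrrrrrSggggggggg ⇒ rrrrrrrrrrSgggggggggg   [S -> r S g]
rrrrrrrrrrSgggggggggg ⇒ rrrrrrrrrrrggggggggggg   [S -> r g]

S ⇒ rSg ⇒ rrSgg ⇒ rrrSggg ⇒ rrrrSgggg ⇒ rrrrrSggggg ⇒ rrrrrrSgggggg ⇒ rrrrrrrSggggggg ⇒ rrrrrrrrSgggggggg ⇒ rrrrrrrrrSggggggggg ⇒ rrrrrrrrrrSgggggggggg ⇒ rrrrrrrrrrrggggggggggg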